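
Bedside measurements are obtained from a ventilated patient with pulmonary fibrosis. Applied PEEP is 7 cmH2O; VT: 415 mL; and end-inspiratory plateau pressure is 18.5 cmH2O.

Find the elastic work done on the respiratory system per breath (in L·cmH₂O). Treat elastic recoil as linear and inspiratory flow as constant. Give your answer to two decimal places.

2.39

Elastic work ≈ ½ × (Pplat − PEEP) × Vt = 0.5 × (18.5 − 7) × 0.415 L = 0.5 × 11.5 × 0.415 = 2.386 L·cmH2O.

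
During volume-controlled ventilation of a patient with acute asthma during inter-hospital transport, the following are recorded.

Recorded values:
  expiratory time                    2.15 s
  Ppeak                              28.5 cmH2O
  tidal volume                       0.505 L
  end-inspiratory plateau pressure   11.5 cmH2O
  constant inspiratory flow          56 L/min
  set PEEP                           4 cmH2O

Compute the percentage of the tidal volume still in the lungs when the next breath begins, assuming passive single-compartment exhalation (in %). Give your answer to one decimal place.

Flow: 56 L/min ÷ 60 = 0.9333 L/s.
R = (PIP − Pplat)/V̇ = (28.5 − 11.5) / 0.9333 = 17.0/0.9333 = 18.215 cmH2O·s/L.
C = Vt/(Pplat − PEEP) = 505.0 / (11.5 − 4) = 505.0/7.5 = 67.333 mL/cmH2O.
τ = R × C = 18.215 × 0.06733 L/cmH2O = 1.226 s.
Fraction remaining at end-expiration = e^(−Te/τ) = e^(−2.15/1.226) = 0.1731 → 17.31%.

17.3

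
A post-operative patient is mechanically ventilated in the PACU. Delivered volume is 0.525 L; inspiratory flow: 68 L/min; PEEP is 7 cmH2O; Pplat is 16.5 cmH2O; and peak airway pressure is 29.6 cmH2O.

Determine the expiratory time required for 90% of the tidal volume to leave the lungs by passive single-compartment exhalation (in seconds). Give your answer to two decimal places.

1.47

Flow: 68 L/min ÷ 60 = 1.1333 L/s.
R = (PIP − Pplat)/V̇ = (29.6 − 16.5) / 1.1333 = 13.1/1.1333 = 11.559 cmH2O·s/L.
C = Vt/(Pplat − PEEP) = 525.0 / (16.5 − 7) = 525.0/9.5 = 55.263 mL/cmH2O.
τ = R × C = 11.559 × 0.05526 L/cmH2O = 0.6388 s.
t = −τ·ln(1 − 0.90) = −0.6388·ln(0.1) = 1.471 s.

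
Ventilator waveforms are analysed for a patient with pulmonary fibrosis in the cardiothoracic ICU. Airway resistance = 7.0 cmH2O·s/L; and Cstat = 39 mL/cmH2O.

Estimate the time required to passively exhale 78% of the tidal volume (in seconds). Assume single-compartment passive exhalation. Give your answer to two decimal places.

0.41

τ = R × C = 7.0 × 39 mL/cmH2O = 7.0 × 0.039 L/cmH2O = 0.273 s.
Exhaled fraction f = 1 − e^(−t/τ) → t = −τ·ln(1 − f) = −0.273·ln(0.22) = 0.4134 s.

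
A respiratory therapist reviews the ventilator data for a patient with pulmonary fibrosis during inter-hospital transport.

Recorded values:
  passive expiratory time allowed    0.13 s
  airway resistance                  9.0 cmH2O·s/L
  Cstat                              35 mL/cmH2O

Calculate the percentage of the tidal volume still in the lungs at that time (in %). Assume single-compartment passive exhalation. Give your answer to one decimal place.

66.2

τ = R × C = 9.0 × 35 mL/cmH2O = 9.0 × 0.035 L/cmH2O = 0.315 s.
Passive exhalation: V(t)/V₀ = e^(−t/τ) = e^(−0.13/0.315) = 0.6619.
Fraction remaining = 0.6619 → 66.19%.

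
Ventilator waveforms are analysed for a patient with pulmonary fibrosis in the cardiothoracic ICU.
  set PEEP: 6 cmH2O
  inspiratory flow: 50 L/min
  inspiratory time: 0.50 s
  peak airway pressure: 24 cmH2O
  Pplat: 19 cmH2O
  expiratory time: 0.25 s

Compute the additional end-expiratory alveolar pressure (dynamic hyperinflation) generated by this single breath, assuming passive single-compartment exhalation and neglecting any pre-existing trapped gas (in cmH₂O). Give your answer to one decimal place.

3.5

Flow: 50 L/min ÷ 60 = 0.8333 L/s.
Vt = flow × Ti = 0.8333 L/s × 0.50 s × 1000 mL/L = 416.65 mL.
R = (PIP − Pplat)/V̇ = (24 − 19) / 0.8333 = 5.0/0.8333 = 6.0 cmH2O·s/L.
C = Vt/(Pplat − PEEP) = 416.65 / (19 − 6) = 416.65/13.0 = 32.05 mL/cmH2O.
τ = R × C = 6.0 × 0.03205 L/cmH2O = 0.1923 s.
Fraction remaining = e^(−Te/τ) = e^(−0.25/0.1923) = 0.2725; trapped volume = 416.65 × 0.2725 = 113.54 mL.
Additional alveolar pressure from trapping ≈ V_trapped / C = 113.54 / 32.05 = 3.543 cmH2O.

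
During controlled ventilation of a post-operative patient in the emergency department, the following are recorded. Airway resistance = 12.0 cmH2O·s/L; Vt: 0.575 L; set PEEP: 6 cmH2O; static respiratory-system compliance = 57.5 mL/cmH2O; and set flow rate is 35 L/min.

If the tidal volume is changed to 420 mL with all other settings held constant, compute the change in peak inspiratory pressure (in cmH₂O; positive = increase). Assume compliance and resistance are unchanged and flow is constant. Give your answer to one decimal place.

PIP = Vt/C + R·V̇ + PEEP (constant-flow equation of motion).
Only the elastic term changes: ΔPIP = ΔVt / C = (420 − 575) / 57.5 = -2.696 cmH2O.

-2.7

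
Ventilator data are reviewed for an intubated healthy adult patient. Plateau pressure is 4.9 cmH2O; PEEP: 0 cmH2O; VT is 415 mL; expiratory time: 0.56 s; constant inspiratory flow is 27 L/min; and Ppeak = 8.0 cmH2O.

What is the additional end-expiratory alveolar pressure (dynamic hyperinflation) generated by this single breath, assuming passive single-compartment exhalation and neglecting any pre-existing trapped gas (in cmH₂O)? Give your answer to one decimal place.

1.9

Flow: 27 L/min ÷ 60 = 0.45 L/s.
R = (PIP − Pplat)/V̇ = (8.0 − 4.9) / 0.45 = 3.1/0.45 = 6.889 cmH2O·s/L.
C = Vt/(Pplat − PEEP) = 415.0 / (4.9 − 0) = 415.0/4.9 = 84.694 mL/cmH2O.
τ = R × C = 6.889 × 0.08469 L/cmH2O = 0.5834 s.
Fraction remaining = e^(−Te/τ) = e^(−0.56/0.5834) = 0.3829; trapped volume = 415.0 × 0.3829 = 158.9 mL.
Additional alveolar pressure from trapping ≈ V_trapped / C = 158.9 / 84.694 = 1.876 cmH2O.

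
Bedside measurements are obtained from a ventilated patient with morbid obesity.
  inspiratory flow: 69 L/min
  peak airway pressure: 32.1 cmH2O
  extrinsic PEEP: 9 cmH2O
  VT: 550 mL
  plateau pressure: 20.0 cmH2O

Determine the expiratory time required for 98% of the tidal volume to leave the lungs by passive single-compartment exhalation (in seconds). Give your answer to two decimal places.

2.06

Flow: 69 L/min ÷ 60 = 1.15 L/s.
R = (PIP − Pplat)/V̇ = (32.1 − 20.0) / 1.15 = 12.1/1.15 = 10.522 cmH2O·s/L.
C = Vt/(Pplat − PEEP) = 550.0 / (20.0 − 9) = 550.0/11.0 = 50.0 mL/cmH2O.
τ = R × C = 10.522 × 0.05 L/cmH2O = 0.5261 s.
t = −τ·ln(1 − 0.98) = −0.5261·ln(0.02) = 2.058 s.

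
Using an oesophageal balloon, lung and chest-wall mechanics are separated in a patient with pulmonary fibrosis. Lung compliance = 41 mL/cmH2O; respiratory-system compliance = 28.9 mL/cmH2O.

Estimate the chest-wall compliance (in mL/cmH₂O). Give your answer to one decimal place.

1/Ccw = 1/Crs − 1/CL.
1/Ccw = 1/28.9 − 1/41 = 0.01021.
Ccw = 97.943 mL/cmH2O.

97.9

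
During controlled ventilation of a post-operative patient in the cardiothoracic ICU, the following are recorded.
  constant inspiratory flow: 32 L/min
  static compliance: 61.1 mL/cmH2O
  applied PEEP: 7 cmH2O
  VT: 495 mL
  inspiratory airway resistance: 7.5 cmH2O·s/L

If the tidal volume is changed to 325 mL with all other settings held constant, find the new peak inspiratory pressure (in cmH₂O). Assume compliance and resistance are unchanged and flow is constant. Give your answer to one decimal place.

Flow: 32 L/min ÷ 60 = 0.5333 L/s.
PIP = Vt/C + R·V̇ + PEEP (constant-flow equation of motion).
Only the elastic term changes: ΔPIP = ΔVt / C = (325 − 495) / 61.1 = -2.782 cmH2O.
Original PIP = 495/61.1 + 7.5×0.5333 + 7 = 19.101 cmH2O; new PIP = 19.101 + (-2.782) = 16.319 cmH2O.

16.3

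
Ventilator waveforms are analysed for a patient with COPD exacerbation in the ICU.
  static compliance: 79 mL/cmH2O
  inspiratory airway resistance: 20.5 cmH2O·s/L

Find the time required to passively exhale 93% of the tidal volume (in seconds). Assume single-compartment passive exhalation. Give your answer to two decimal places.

τ = R × C = 20.5 × 79 mL/cmH2O = 20.5 × 0.079 L/cmH2O = 1.62 s.
Exhaled fraction f = 1 − e^(−t/τ) → t = −τ·ln(1 − f) = −1.62·ln(0.07) = 4.308 s.

4.31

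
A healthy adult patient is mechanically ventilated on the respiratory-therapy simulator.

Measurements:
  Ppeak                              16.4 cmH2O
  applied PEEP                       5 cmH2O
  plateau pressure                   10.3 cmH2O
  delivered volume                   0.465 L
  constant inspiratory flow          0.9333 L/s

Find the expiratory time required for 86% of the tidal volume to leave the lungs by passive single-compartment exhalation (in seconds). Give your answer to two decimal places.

R = (PIP − Pplat)/V̇ = (16.4 − 10.3) / 0.9333 = 6.1/0.9333 = 6.536 cmH2O·s/L.
C = Vt/(Pplat − PEEP) = 465.0 / (10.3 − 5) = 465.0/5.3 = 87.736 mL/cmH2O.
τ = R × C = 6.536 × 0.08774 L/cmH2O = 0.5735 s.
t = −τ·ln(1 − 0.86) = −0.5735·ln(0.14) = 1.128 s.

1.13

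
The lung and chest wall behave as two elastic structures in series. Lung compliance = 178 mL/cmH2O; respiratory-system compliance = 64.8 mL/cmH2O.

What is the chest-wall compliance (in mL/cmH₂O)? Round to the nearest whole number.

102

1/Ccw = 1/Crs − 1/CL.
1/Ccw = 1/64.8 − 1/178 = 0.009814.
Ccw = 101.9 mL/cmH2O.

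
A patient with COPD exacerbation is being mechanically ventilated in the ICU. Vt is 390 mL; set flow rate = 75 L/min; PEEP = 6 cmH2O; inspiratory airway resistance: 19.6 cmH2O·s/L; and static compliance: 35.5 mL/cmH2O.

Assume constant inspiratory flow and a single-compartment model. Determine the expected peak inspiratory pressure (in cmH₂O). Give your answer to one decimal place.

Flow: 75 L/min ÷ 60 = 1.25 L/s.
Equation of motion (constant flow): PIP = Vt/C + R·V̇ + PEEP.
PIP = 390/35.5 + 19.6×1.25 + 6 = 10.986 + 24.5 + 6 = 41.486 cmH2O.

41.5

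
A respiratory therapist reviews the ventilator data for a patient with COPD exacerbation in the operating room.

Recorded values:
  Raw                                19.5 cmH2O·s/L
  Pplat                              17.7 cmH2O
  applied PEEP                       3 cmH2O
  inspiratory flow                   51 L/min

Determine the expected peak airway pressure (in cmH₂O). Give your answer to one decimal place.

34.3

Flow: 51 L/min ÷ 60 = 0.85 L/s.
PIP = Pplat + Raw × flow = 17.7 + 19.5 × 0.85 = 17.7 + 16.575 = 34.275 cmH2O.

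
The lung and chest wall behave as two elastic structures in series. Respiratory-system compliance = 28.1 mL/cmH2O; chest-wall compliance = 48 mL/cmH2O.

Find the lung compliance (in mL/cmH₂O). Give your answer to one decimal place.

67.8

1/CL = 1/Crs − 1/Ccw.
1/CL = 1/28.1 − 1/48 = 0.01475.
CL = 67.797 mL/cmH2O.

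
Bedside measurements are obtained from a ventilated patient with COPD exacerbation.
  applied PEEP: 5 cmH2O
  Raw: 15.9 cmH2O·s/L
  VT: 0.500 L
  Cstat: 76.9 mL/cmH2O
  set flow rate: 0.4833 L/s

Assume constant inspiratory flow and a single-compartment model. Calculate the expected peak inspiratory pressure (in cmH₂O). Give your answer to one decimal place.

19.2

Equation of motion (constant flow): PIP = Vt/C + R·V̇ + PEEP.
PIP = 500/76.9 + 15.9×0.4833 + 5 = 6.502 + 7.684 + 5 = 19.186 cmH2O.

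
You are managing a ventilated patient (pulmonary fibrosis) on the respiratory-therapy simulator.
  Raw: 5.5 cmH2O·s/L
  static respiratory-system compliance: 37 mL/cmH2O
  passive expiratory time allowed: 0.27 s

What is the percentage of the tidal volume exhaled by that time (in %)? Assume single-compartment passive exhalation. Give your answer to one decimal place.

τ = R × C = 5.5 × 37 mL/cmH2O = 5.5 × 0.037 L/cmH2O = 0.2035 s.
Passive exhalation: V(t)/V₀ = e^(−t/τ) = e^(−0.27/0.2035) = 0.2653.
Fraction exhaled = 1 − 0.2653 = 0.7347 → 73.47%.

73.5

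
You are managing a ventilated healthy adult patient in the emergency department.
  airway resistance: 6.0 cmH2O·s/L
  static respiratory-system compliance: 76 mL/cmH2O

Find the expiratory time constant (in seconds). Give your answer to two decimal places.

0.46

τ = R × C = 6.0 × 76 mL/cmH2O = 6.0 × 0.076 L/cmH2O = 0.456 s.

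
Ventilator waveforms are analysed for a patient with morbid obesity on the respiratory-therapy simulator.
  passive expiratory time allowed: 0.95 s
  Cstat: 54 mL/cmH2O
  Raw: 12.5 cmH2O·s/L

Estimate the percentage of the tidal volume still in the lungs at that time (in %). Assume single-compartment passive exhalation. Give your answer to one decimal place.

24.5

τ = R × C = 12.5 × 54 mL/cmH2O = 12.5 × 0.054 L/cmH2O = 0.675 s.
Passive exhalation: V(t)/V₀ = e^(−t/τ) = e^(−0.95/0.675) = 0.2448.
Fraction remaining = 0.2448 → 24.48%.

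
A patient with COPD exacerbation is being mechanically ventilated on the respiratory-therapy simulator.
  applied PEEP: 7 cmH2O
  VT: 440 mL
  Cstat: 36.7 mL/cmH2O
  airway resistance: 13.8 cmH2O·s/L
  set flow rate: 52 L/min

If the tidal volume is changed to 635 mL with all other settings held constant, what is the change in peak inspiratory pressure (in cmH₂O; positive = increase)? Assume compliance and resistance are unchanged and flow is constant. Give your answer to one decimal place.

PIP = Vt/C + R·V̇ + PEEP (constant-flow equation of motion).
Only the elastic term changes: ΔPIP = ΔVt / C = (635 − 440) / 36.7 = 5.313 cmH2O.

5.3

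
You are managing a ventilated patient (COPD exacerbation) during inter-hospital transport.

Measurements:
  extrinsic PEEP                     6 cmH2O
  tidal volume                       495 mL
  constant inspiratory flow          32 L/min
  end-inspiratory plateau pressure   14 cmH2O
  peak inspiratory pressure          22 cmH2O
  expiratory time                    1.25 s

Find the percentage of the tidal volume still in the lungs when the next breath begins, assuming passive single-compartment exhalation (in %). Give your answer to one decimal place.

26.0

Flow: 32 L/min ÷ 60 = 0.5333 L/s.
R = (PIP − Pplat)/V̇ = (22 − 14) / 0.5333 = 8.0/0.5333 = 15.001 cmH2O·s/L.
C = Vt/(Pplat − PEEP) = 495.0 / (14 − 6) = 495.0/8.0 = 61.875 mL/cmH2O.
τ = R × C = 15.001 × 0.06188 L/cmH2O = 0.9283 s.
Fraction remaining at end-expiration = e^(−Te/τ) = e^(−1.25/0.9283) = 0.2601 → 26.01%.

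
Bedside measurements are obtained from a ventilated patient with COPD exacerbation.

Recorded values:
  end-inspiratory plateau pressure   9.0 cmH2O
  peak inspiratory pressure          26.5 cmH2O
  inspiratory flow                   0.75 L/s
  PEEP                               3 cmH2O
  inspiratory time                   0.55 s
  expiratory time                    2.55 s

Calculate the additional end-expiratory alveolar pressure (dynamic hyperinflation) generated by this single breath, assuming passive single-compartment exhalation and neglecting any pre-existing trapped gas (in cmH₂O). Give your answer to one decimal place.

Vt = flow × Ti = 0.75 L/s × 0.55 s × 1000 mL/L = 412.5 mL.
R = (PIP − Pplat)/V̇ = (26.5 − 9.0) / 0.75 = 17.5/0.75 = 23.333 cmH2O·s/L.
C = Vt/(Pplat − PEEP) = 412.5 / (9.0 − 3) = 412.5/6.0 = 68.75 mL/cmH2O.
τ = R × C = 23.333 × 0.06875 L/cmH2O = 1.604 s.
Fraction remaining = e^(−Te/τ) = e^(−2.55/1.604) = 0.204; trapped volume = 412.5 × 0.204 = 84.15 mL.
Additional alveolar pressure from trapping ≈ V_trapped / C = 84.15 / 68.75 = 1.224 cmH2O.

1.2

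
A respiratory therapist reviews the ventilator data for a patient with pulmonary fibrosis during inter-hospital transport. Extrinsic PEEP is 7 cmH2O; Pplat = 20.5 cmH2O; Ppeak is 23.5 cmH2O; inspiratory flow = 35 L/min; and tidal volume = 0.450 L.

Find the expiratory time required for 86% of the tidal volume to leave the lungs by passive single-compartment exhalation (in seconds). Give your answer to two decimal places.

0.34

Flow: 35 L/min ÷ 60 = 0.5833 L/s.
R = (PIP − Pplat)/V̇ = (23.5 − 20.5) / 0.5833 = 3.0/0.5833 = 5.143 cmH2O·s/L.
C = Vt/(Pplat − PEEP) = 450.0 / (20.5 − 7) = 450.0/13.5 = 33.333 mL/cmH2O.
τ = R × C = 5.143 × 0.03333 L/cmH2O = 0.1714 s.
t = −τ·ln(1 − 0.86) = −0.1714·ln(0.14) = 0.337 s.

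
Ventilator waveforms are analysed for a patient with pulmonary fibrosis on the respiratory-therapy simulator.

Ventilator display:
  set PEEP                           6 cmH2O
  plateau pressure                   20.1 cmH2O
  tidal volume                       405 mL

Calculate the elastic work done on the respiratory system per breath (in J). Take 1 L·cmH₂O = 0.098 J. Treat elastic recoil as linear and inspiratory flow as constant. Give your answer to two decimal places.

0.28

Elastic work ≈ ½ × (Pplat − PEEP) × Vt = 0.5 × (20.1 − 6) × 0.405 L = 0.5 × 14.1 × 0.405 = 2.855 L·cmH2O.
× 0.098 J/(L·cmH2O) → 0.2798 J.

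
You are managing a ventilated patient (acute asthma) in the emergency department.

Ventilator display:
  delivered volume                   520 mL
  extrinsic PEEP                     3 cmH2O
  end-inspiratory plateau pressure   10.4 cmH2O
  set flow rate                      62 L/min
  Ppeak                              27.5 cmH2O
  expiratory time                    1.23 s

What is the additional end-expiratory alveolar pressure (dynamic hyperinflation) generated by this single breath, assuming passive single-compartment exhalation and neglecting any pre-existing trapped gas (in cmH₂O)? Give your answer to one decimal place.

2.6

Flow: 62 L/min ÷ 60 = 1.0333 L/s.
R = (PIP − Pplat)/V̇ = (27.5 − 10.4) / 1.0333 = 17.1/1.0333 = 16.549 cmH2O·s/L.
C = Vt/(Pplat − PEEP) = 520.0 / (10.4 − 3) = 520.0/7.4 = 70.27 mL/cmH2O.
τ = R × C = 16.549 × 0.07027 L/cmH2O = 1.163 s.
Fraction remaining = e^(−Te/τ) = e^(−1.23/1.163) = 0.3473; trapped volume = 520.0 × 0.3473 = 180.6 mL.
Additional alveolar pressure from trapping ≈ V_trapped / C = 180.6 / 70.27 = 2.57 cmH2O.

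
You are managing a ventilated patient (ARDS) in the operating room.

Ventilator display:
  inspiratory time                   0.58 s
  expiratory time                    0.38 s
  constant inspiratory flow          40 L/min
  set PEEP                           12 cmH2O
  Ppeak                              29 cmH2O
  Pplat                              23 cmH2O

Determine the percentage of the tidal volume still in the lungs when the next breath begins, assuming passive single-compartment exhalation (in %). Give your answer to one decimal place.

Flow: 40 L/min ÷ 60 = 0.6667 L/s.
Vt = flow × Ti = 0.6667 L/s × 0.58 s × 1000 mL/L = 386.69 mL.
R = (PIP − Pplat)/V̇ = (29 − 23) / 0.6667 = 6.0/0.6667 = 9.0 cmH2O·s/L.
C = Vt/(Pplat − PEEP) = 386.69 / (23 − 12) = 386.69/11.0 = 35.154 mL/cmH2O.
τ = R × C = 9.0 × 0.03515 L/cmH2O = 0.3164 s.
Fraction remaining at end-expiration = e^(−Te/τ) = e^(−0.38/0.3164) = 0.3009 → 30.09%.

30.1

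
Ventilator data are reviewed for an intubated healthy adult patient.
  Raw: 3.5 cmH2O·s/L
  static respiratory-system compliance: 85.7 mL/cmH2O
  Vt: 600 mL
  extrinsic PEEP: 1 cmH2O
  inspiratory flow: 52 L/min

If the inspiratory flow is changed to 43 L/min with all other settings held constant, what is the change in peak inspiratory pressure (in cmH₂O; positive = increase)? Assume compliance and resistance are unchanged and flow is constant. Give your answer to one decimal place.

-0.5

Flow: 52 L/min ÷ 60 = 0.8667 L/s.
New flow: 43 L/min ÷ 60 = 0.7167 L/s.
PIP = Vt/C + R·V̇ + PEEP (constant-flow equation of motion).
Only the resistive term changes: ΔPIP = R × ΔV̇ = 3.5 × (0.7167 − 0.8667) = 3.5 × -0.15 = -0.525 cmH2O.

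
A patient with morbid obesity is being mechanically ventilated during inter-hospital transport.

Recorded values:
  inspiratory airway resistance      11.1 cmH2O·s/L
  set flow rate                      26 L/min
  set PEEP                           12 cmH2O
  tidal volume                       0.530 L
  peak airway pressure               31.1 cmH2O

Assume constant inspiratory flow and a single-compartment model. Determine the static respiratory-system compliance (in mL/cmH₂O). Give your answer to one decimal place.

37.1

Flow: 26 L/min ÷ 60 = 0.4333 L/s.
Equation of motion (constant flow): PIP = Vt/C + R·V̇ + PEEP.
Vt/C = PIP − R·V̇ − PEEP = 31.1 − 11.1×0.4333 − 12 = 31.1 − 4.81 − 12 = 14.29 cmH2O.
C = Vt / 14.29 = 530 / 14.29 = 37.089 mL/cmH2O.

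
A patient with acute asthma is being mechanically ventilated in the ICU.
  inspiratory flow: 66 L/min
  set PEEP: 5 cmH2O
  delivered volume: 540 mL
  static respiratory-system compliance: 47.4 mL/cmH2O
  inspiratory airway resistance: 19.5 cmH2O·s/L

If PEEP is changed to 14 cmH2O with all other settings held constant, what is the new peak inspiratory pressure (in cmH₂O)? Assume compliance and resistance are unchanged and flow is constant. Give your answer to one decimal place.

46.8

Flow: 66 L/min ÷ 60 = 1.1 L/s.
PIP = Vt/C + R·V̇ + PEEP (constant-flow equation of motion).
Only the baseline term changes: ΔPIP = ΔPEEP = 14 − 5 = 9.0 cmH2O.
Original PIP = 540/47.4 + 19.5×1.1 + 5 = 37.842 cmH2O; new PIP = 37.842 + (9.0) = 46.842 cmH2O.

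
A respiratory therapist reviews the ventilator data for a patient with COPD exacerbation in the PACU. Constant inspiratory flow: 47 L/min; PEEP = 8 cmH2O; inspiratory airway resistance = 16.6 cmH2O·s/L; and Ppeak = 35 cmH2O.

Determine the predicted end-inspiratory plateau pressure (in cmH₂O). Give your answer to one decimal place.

22.0

Flow: 47 L/min ÷ 60 = 0.7833 L/s.
Pplat = PIP − Raw × flow = 35 − 16.6 × 0.7833 = 35 − 13.003 = 21.997 cmH2O.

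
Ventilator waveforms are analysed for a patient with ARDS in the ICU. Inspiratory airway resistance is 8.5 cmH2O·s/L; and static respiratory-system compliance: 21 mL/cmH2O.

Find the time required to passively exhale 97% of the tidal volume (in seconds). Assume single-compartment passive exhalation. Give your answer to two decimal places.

0.63

τ = R × C = 8.5 × 21 mL/cmH2O = 8.5 × 0.021 L/cmH2O = 0.1785 s.
Exhaled fraction f = 1 − e^(−t/τ) → t = −τ·ln(1 − f) = −0.1785·ln(0.03) = 0.6259 s.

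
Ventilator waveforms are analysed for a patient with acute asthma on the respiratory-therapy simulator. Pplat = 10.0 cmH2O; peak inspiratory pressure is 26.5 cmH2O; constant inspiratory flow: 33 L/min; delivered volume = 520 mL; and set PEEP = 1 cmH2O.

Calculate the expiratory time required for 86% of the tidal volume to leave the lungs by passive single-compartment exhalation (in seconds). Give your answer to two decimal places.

Flow: 33 L/min ÷ 60 = 0.55 L/s.
R = (PIP − Pplat)/V̇ = (26.5 − 10.0) / 0.55 = 16.5/0.55 = 30.0 cmH2O·s/L.
C = Vt/(Pplat − PEEP) = 520.0 / (10.0 − 1) = 520.0/9.0 = 57.778 mL/cmH2O.
τ = R × C = 30.0 × 0.05778 L/cmH2O = 1.733 s.
t = −τ·ln(1 − 0.86) = −1.733·ln(0.14) = 3.407 s.

3.41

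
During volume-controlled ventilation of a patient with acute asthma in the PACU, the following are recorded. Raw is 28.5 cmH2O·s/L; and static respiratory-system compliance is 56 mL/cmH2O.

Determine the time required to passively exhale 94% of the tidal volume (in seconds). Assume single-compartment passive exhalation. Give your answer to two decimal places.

τ = R × C = 28.5 × 56 mL/cmH2O = 28.5 × 0.056 L/cmH2O = 1.596 s.
Exhaled fraction f = 1 − e^(−t/τ) → t = −τ·ln(1 − f) = −1.596·ln(0.06) = 4.49 s.

4.49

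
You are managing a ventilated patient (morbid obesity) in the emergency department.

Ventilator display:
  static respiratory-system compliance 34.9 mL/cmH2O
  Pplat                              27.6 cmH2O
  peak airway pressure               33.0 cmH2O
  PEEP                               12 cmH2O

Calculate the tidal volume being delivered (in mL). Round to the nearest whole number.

544

Vt = Cstat × (Pplat − PEEP) = 34.9 × (27.6 − 12) = 34.9 × 15.6 = 544.44 mL.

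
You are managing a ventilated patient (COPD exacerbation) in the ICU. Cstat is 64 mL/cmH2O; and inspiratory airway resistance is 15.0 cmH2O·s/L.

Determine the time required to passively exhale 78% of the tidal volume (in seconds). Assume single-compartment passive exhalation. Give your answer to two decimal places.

1.45

τ = R × C = 15.0 × 64 mL/cmH2O = 15.0 × 0.064 L/cmH2O = 0.96 s.
Exhaled fraction f = 1 − e^(−t/τ) → t = −τ·ln(1 − f) = −0.96·ln(0.22) = 1.454 s.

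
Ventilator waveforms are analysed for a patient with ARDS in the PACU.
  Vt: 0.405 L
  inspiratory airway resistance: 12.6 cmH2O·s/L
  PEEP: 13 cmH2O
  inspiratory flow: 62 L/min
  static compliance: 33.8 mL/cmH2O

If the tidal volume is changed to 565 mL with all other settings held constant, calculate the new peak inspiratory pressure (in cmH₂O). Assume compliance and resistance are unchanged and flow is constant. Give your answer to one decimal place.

42.7

Flow: 62 L/min ÷ 60 = 1.0333 L/s.
PIP = Vt/C + R·V̇ + PEEP (constant-flow equation of motion).
Only the elastic term changes: ΔPIP = ΔVt / C = (565 − 405) / 33.8 = 4.734 cmH2O.
Original PIP = 405/33.8 + 12.6×1.0333 + 13 = 38.002 cmH2O; new PIP = 38.002 + (4.734) = 42.736 cmH2O.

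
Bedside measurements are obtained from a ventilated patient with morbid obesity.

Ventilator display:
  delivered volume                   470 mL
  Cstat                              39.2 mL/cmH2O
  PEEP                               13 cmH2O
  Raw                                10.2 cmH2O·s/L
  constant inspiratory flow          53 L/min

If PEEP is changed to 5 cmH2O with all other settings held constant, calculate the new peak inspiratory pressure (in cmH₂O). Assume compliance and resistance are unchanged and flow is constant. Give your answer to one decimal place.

Flow: 53 L/min ÷ 60 = 0.8833 L/s.
PIP = Vt/C + R·V̇ + PEEP (constant-flow equation of motion).
Only the baseline term changes: ΔPIP = ΔPEEP = 5 − 13 = -8.0 cmH2O.
Original PIP = 470/39.2 + 10.2×0.8833 + 13 = 33.999 cmH2O; new PIP = 33.999 + (-8.0) = 25.999 cmH2O.

26.0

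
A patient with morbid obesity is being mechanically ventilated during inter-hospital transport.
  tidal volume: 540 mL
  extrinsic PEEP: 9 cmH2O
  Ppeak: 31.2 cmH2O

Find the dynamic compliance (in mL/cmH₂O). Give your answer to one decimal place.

Dynamic compliance = Vt / (PIP − PEEP) = 540 / (31.2 − 9) = 540 / 22.2 = 24.324 mL/cmH2O.

24.3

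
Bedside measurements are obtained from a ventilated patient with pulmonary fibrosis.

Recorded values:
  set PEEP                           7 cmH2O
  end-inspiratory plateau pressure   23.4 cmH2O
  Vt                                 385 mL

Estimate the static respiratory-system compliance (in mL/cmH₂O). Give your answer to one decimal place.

Cstat = Vt / (Pplat − PEEP) = 385 / (23.4 − 7) = 385 / 16.4 = 23.476 mL/cmH2O.

23.5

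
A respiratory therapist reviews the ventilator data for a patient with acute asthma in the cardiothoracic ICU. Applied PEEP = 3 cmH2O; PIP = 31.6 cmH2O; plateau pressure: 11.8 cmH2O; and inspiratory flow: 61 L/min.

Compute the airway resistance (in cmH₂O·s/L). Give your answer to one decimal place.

19.5

Flow: 61 L/min ÷ 60 = 1.0167 L/s.
Raw = (PIP − Pplat) / flow = (31.6 − 11.8) / 1.0167 = 19.8 / 1.0167 = 19.475 cmH2O·s/L.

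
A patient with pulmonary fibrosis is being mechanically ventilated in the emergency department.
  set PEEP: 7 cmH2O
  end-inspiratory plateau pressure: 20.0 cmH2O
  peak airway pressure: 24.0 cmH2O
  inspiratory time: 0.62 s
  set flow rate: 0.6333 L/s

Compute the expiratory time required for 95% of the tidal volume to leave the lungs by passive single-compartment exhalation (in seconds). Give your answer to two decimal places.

0.57

Vt = flow × Ti = 0.6333 L/s × 0.62 s × 1000 mL/L = 392.65 mL.
R = (PIP − Pplat)/V̇ = (24.0 − 20.0) / 0.6333 = 4.0/0.6333 = 6.316 cmH2O·s/L.
C = Vt/(Pplat − PEEP) = 392.65 / (20.0 − 7) = 392.65/13.0 = 30.204 mL/cmH2O.
τ = R × C = 6.316 × 0.0302 L/cmH2O = 0.1907 s.
t = −τ·ln(1 − 0.95) = −0.1907·ln(0.05) = 0.5713 s.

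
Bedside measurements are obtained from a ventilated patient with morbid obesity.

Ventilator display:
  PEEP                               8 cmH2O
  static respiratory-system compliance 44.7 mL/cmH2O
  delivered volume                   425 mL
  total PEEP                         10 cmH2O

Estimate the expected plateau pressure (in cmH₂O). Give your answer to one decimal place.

End-expiratory occlusion gives total PEEP = 10 cmH2O (intrinsic PEEP = 10 − 8 = 2). Use total PEEP for the elastic gradient.
Pplat = PEEPtotal + Vt / Cstat = 10 + 425 / 44.7 = 10 + 9.508 = 19.508 cmH2O.

19.5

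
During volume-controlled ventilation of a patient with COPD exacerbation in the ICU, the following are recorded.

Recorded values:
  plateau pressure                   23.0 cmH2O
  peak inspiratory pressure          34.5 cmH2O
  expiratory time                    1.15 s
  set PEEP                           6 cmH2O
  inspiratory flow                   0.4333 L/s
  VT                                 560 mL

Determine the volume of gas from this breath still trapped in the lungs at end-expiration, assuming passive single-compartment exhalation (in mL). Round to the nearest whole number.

R = (PIP − Pplat)/V̇ = (34.5 − 23.0) / 0.4333 = 11.5/0.4333 = 26.541 cmH2O·s/L.
C = Vt/(Pplat − PEEP) = 560.0 / (23.0 − 6) = 560.0/17.0 = 32.941 mL/cmH2O.
τ = R × C = 26.541 × 0.03294 L/cmH2O = 0.8743 s.
Fraction remaining = e^(−Te/τ) = e^(−1.15/0.8743) = 0.2684.
Trapped volume = 560.0 × 0.2684 = 150.3 mL.

150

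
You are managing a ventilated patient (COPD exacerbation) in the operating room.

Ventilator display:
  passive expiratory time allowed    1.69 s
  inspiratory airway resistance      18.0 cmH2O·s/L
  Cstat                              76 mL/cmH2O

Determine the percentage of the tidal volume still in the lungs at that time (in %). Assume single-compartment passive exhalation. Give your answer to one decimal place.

τ = R × C = 18.0 × 76 mL/cmH2O = 18.0 × 0.076 L/cmH2O = 1.368 s.
Passive exhalation: V(t)/V₀ = e^(−t/τ) = e^(−1.69/1.368) = 0.2907.
Fraction remaining = 0.2907 → 29.07%.

29.1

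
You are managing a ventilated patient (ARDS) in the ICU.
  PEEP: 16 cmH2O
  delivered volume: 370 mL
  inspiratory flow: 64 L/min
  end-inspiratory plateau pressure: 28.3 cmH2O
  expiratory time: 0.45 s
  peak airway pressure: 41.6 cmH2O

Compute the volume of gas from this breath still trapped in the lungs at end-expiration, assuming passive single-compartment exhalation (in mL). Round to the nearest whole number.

Flow: 64 L/min ÷ 60 = 1.0667 L/s.
R = (PIP − Pplat)/V̇ = (41.6 − 28.3) / 1.0667 = 13.3/1.0667 = 12.468 cmH2O·s/L.
C = Vt/(Pplat − PEEP) = 370.0 / (28.3 − 16) = 370.0/12.3 = 30.081 mL/cmH2O.
τ = R × C = 12.468 × 0.03008 L/cmH2O = 0.375 s.
Fraction remaining = e^(−Te/τ) = e^(−0.45/0.375) = 0.3012.
Trapped volume = 370.0 × 0.3012 = 111.44 mL.

111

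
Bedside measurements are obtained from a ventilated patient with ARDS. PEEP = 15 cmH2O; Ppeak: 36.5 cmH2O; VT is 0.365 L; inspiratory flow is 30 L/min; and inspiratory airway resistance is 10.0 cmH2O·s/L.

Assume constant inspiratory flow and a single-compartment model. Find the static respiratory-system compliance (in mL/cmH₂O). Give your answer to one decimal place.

22.1

Flow: 30 L/min ÷ 60 = 0.5 L/s.
Equation of motion (constant flow): PIP = Vt/C + R·V̇ + PEEP.
Vt/C = PIP − R·V̇ − PEEP = 36.5 − 10.0×0.5 − 15 = 36.5 − 5.0 − 15 = 16.5 cmH2O.
C = Vt / 16.5 = 365 / 16.5 = 22.121 mL/cmH2O.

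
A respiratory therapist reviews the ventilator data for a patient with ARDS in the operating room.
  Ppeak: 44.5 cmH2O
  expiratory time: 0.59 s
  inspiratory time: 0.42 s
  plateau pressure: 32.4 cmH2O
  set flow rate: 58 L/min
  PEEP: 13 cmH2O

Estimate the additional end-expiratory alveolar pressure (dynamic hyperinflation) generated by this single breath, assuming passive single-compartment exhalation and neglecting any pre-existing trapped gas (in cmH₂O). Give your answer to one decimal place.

2.0

Flow: 58 L/min ÷ 60 = 0.9667 L/s.
Vt = flow × Ti = 0.9667 L/s × 0.42 s × 1000 mL/L = 406.01 mL.
R = (PIP − Pplat)/V̇ = (44.5 − 32.4) / 0.9667 = 12.1/0.9667 = 12.517 cmH2O·s/L.
C = Vt/(Pplat − PEEP) = 406.01 / (32.4 − 13) = 406.01/19.4 = 20.928 mL/cmH2O.
τ = R × C = 12.517 × 0.02093 L/cmH2O = 0.262 s.
Fraction remaining = e^(−Te/τ) = e^(−0.59/0.262) = 0.1052; trapped volume = 406.01 × 0.1052 = 42.712 mL.
Additional alveolar pressure from trapping ≈ V_trapped / C = 42.712 / 20.928 = 2.041 cmH2O.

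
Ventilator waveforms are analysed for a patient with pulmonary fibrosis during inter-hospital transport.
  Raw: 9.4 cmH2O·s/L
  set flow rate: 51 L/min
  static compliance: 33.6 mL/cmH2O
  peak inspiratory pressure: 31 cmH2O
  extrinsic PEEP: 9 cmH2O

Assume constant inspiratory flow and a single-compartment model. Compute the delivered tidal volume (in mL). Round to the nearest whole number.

Flow: 51 L/min ÷ 60 = 0.85 L/s.
Equation of motion (constant flow): PIP = Vt/C + R·V̇ + PEEP.
Vt/C = PIP − R·V̇ − PEEP = 31 − 7.99 − 9 = 14.01 cmH2O.
Vt = C × 14.01 = 33.6 × 14.01 = 470.74 mL.

471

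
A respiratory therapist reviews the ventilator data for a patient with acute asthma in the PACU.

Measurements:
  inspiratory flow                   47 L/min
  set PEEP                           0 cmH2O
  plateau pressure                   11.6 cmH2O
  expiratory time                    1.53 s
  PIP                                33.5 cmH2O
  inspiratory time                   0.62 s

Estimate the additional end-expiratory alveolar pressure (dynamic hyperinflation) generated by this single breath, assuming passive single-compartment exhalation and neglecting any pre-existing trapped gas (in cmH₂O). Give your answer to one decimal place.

Flow: 47 L/min ÷ 60 = 0.7833 L/s.
Vt = flow × Ti = 0.7833 L/s × 0.62 s × 1000 mL/L = 485.65 mL.
R = (PIP − Pplat)/V̇ = (33.5 − 11.6) / 0.7833 = 21.9/0.7833 = 27.959 cmH2O·s/L.
C = Vt/(Pplat − PEEP) = 485.65 / (11.6 − 0) = 485.65/11.6 = 41.866 mL/cmH2O.
τ = R × C = 27.959 × 0.04187 L/cmH2O = 1.171 s.
Fraction remaining = e^(−Te/τ) = e^(−1.53/1.171) = 0.2707; trapped volume = 485.65 × 0.2707 = 131.47 mL.
Additional alveolar pressure from trapping ≈ V_trapped / C = 131.47 / 41.866 = 3.14 cmH2O.

3.1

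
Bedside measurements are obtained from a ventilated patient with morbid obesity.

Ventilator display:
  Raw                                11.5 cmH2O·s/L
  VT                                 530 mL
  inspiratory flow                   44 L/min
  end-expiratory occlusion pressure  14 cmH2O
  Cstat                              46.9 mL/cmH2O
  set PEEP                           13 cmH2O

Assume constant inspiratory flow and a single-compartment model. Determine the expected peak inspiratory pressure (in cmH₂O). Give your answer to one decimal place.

Flow: 44 L/min ÷ 60 = 0.7333 L/s.
Total PEEP = 14 cmH2O (set 13 + intrinsic 1); this is the baseline alveolar pressure.
Equation of motion (constant flow): PIP = Vt/C + R·V̇ + PEEP.
PIP = 530/46.9 + 11.5×0.7333 + 14 = 11.301 + 8.433 + 14 = 33.734 cmH2O.

33.7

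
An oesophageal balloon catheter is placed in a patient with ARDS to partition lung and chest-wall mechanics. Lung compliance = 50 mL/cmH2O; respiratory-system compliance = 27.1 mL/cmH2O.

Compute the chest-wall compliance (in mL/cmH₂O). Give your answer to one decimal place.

1/Ccw = 1/Crs − 1/CL.
1/Ccw = 1/27.1 − 1/50 = 0.0169.
Ccw = 59.172 mL/cmH2O.

59.2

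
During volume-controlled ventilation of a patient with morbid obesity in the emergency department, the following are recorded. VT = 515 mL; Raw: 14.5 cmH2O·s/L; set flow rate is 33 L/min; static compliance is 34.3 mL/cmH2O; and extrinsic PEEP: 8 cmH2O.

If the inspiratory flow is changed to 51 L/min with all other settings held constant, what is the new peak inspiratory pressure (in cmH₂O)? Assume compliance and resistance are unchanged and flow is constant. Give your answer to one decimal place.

Flow: 33 L/min ÷ 60 = 0.55 L/s.
New flow: 51 L/min ÷ 60 = 0.85 L/s.
PIP = Vt/C + R·V̇ + PEEP (constant-flow equation of motion).
Only the resistive term changes: ΔPIP = R × ΔV̇ = 14.5 × (0.85 − 0.55) = 14.5 × 0.3 = 4.35 cmH2O.
Original PIP = 515/34.3 + 14.5×0.55 + 8 = 30.99 cmH2O; new PIP = 30.99 + (4.35) = 35.34 cmH2O.

35.3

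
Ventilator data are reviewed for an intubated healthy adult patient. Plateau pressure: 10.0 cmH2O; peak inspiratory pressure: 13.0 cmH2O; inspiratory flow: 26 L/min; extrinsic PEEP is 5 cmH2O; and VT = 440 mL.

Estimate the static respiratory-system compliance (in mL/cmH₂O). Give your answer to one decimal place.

88.0

Cstat = Vt / (Pplat − PEEP) = 440 / (10.0 − 5) = 440 / 5.0 = 88.0 mL/cmH2O.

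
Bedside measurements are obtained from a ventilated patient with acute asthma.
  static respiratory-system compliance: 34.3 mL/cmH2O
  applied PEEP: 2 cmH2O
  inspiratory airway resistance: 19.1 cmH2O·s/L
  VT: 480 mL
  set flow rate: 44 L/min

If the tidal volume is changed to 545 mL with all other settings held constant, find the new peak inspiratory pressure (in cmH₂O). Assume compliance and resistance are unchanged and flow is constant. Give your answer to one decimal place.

Flow: 44 L/min ÷ 60 = 0.7333 L/s.
PIP = Vt/C + R·V̇ + PEEP (constant-flow equation of motion).
Only the elastic term changes: ΔPIP = ΔVt / C = (545 − 480) / 34.3 = 1.895 cmH2O.
Original PIP = 480/34.3 + 19.1×0.7333 + 2 = 30.0 cmH2O; new PIP = 30.0 + (1.895) = 31.895 cmH2O.

31.9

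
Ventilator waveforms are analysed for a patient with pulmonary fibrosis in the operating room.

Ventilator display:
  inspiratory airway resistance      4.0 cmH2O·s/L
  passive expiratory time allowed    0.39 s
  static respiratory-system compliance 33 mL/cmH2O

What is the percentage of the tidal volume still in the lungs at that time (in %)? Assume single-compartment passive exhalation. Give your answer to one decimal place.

τ = R × C = 4.0 × 33 mL/cmH2O = 4.0 × 0.033 L/cmH2O = 0.132 s.
Passive exhalation: V(t)/V₀ = e^(−t/τ) = e^(−0.39/0.132) = 0.0521.
Fraction remaining = 0.0521 → 5.21%.

5.2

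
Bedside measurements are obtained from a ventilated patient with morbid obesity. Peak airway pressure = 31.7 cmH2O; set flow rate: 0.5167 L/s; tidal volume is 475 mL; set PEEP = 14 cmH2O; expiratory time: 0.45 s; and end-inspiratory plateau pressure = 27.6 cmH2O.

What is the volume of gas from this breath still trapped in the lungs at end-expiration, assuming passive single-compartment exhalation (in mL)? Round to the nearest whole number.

94

R = (PIP − Pplat)/V̇ = (31.7 − 27.6) / 0.5167 = 4.1/0.5167 = 7.935 cmH2O·s/L.
C = Vt/(Pplat − PEEP) = 475.0 / (27.6 − 14) = 475.0/13.6 = 34.926 mL/cmH2O.
τ = R × C = 7.935 × 0.03493 L/cmH2O = 0.2772 s.
Fraction remaining = e^(−Te/τ) = e^(−0.45/0.2772) = 0.1972.
Trapped volume = 475.0 × 0.1972 = 93.67 mL.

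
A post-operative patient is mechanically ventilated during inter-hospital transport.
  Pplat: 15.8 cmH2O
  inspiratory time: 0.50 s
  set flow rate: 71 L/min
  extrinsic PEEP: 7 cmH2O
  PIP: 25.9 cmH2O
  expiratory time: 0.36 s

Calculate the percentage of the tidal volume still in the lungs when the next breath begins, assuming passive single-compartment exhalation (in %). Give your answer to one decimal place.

53.4

Flow: 71 L/min ÷ 60 = 1.1833 L/s.
Vt = flow × Ti = 1.1833 L/s × 0.50 s × 1000 mL/L = 591.65 mL.
R = (PIP − Pplat)/V̇ = (25.9 − 15.8) / 1.1833 = 10.1/1.1833 = 8.535 cmH2O·s/L.
C = Vt/(Pplat − PEEP) = 591.65 / (15.8 − 7) = 591.65/8.8 = 67.233 mL/cmH2O.
τ = R × C = 8.535 × 0.06723 L/cmH2O = 0.5738 s.
Fraction remaining at end-expiration = e^(−Te/τ) = e^(−0.36/0.5738) = 0.534 → 53.4%.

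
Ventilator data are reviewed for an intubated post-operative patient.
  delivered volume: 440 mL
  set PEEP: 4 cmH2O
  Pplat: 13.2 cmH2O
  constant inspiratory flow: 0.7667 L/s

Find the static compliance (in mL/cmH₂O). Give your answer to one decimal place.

Cstat = Vt / (Pplat − PEEP) = 440 / (13.2 − 4) = 440 / 9.2 = 47.826 mL/cmH2O.

47.8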